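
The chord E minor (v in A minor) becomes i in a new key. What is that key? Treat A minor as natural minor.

The numeral i denotes a minor triad on scale degree 1. With E on degree 1, the tonic of the new key is E.
Degree 1 carries a minor triad in minor keys, so the destination is E minor.
Check: the diatonic triads of E minor (natural minor) are Em (i), F#dim (ii°), G (III), Am (iv), Bm (v), C (VI), D (VII) — E minor is indeed i.

E minor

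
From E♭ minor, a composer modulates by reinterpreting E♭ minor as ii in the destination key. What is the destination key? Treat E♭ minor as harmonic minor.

D♭ major

The numeral ii denotes a minor triad on scale degree 2. With E♭ on degree 2, the tonic of the new key is D♭.
Degree 2 carries a minor triad in major keys, so the destination is D♭ major.
Check: the diatonic triads of D♭ major are D♭ (I), E♭m (ii), Fm (iii), G♭ (IV), A♭ (V), B♭m (vi), Cdim (vii°) — E♭ minor is indeed ii.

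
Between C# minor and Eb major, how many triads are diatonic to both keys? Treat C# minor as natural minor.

Diatonic triads of C# minor (natural minor): C#m (i), D#dim (ii°), E (III), F#m (iv), G#m (v), A (VI), B (VII).
Diatonic triads of Eb major: Eb (I), Fm (ii), Gm (iii), Ab (IV), Bb (V), Cm (vi), Ddim (vii°).
No triad has the same root and quality in both keys.

0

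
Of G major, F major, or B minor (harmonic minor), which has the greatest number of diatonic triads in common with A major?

Triads of A major: A major (I), B minor (ii), C♯ minor (iii), D major (IV), E major (V), F♯ minor (vi), G♯ diminished (vii°).
G major shares 2: Bm, D.
F major shares 0: none.
B minor (harmonic minor) shares 1: Bm.
The most common triads (2) are shared with G major.

G major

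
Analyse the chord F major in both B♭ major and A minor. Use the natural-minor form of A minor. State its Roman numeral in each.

The scale of B♭ major is B♭ C D E♭ F G A; F is degree 5, and the triad built there (F-A-C) is major, so it is V.
The scale of A minor (natural minor) is A B C D E F G; F is degree 6, and the triad built there (F-A-C) is major, so it is VI.

V in B♭ major; VI in A minor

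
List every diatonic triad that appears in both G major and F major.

Am, C

Triads in G major: G major (I), A minor (ii), B minor (iii), C major (IV), D major (V), E minor (vi), F♯ diminished (vii°).
Triads in F major: F major (I), G minor (ii), A minor (iii), B♭ major (IV), C major (V), D minor (vi), E diminished (vii°).
Shared triads with their functions: A minor (ii in G major, iii in F major); C major (IV in G major, V in F major).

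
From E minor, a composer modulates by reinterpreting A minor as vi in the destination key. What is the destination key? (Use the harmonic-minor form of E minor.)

C major

The numeral vi denotes a minor triad on scale degree 6. With A on degree 6, the tonic of the new key is C.
Degree 6 carries a minor triad in major keys, so the destination is C major.
Check: the diatonic triads of C major are C (I), Dm (ii), Em (iii), F (IV), G (V), Am (vi), Bdim (vii°) — A minor is indeed vi.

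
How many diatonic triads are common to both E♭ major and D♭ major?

Diatonic triads of E♭ major: E♭ (I), Fm (ii), Gm (iii), A♭ (IV), B♭ (V), Cm (vi), Ddim (vii°).
Diatonic triads of D♭ major: D♭ (I), E♭m (ii), Fm (iii), G♭ (IV), A♭ (V), B♭m (vi), Cdim (vii°).
Matching root and quality in both lists: Fm, A♭.
That gives 2 common triads.

2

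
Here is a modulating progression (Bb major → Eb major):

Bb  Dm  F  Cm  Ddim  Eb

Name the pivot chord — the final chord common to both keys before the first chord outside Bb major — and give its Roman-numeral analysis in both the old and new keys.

Cm — ii in Bb major, vi in Eb major

Chords diatonic to Bb major: Bb, Cm, Dm, Eb, F, Gm, Adim.
Reading the progression, the first chord not in that set is Ddim, so the modulation leaves Bb major there.
The chord immediately before Ddim is Cm, which is diatonic to both keys: ii in Bb major and vi in Eb major.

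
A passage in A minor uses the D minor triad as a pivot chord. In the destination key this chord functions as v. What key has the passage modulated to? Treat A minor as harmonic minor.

G minor

The numeral v denotes a minor triad on scale degree 5. With D on degree 5, the tonic of the new key is G.
Degree 5 carries a minor triad in natural-minor keys, so the destination is G minor.
Check: the diatonic triads of G minor (natural minor) are Gm (i), Adim (ii°), Bb (III), Cm (iv), Dm (v), Eb (VI), F (VII) — D minor is indeed v.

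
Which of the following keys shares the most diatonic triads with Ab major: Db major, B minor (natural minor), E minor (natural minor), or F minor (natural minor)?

F minor

Triads of Ab major: Ab (I), Bbm (ii), Cm (iii), Db (IV), Eb (V), Fm (vi), Gdim (vii°).
Db major shares 4: Ab, Bbm, Db, Fm.
B minor (natural minor) shares 0: none.
E minor (natural minor) shares 0: none.
F minor (natural minor) shares 7: Ab, Bbm, Cm, Db, Eb, Fm, Gdim.
The most common triads (7) are shared with F minor.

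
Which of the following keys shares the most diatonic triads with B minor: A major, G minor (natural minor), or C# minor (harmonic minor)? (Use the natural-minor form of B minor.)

A major

Triads of B minor (natural minor): Bm (i), C#dim (ii°), D (III), Em (iv), F#m (v), G (VI), A (VII).
A major shares 4: Bm, D, F#m, A.
G minor (natural minor) shares 0: none.
C# minor (harmonic minor) shares 2: F#m, A.
The most common triads (4) are shared with A major.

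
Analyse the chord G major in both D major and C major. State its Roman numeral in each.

The scale of D major is D E F♯ G A B C♯; G is degree 4, and the triad built there (G-B-D) is major, so it is IV.
The scale of C major is C D E F G A B; G is degree 5, and the triad built there (G-B-D) is major, so it is V.

IV in D major; V in C major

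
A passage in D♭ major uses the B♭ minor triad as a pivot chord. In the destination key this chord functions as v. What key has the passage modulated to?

E♭ minor

The numeral v denotes a minor triad on scale degree 5. With B♭ on degree 5, the tonic of the new key is E♭.
Degree 5 carries a minor triad in natural-minor keys, so the destination is E♭ minor.
Check: the diatonic triads of E♭ minor (natural minor) are E♭m (i), Fdim (ii°), G♭ (III), A♭m (iv), B♭m (v), C♭ (VI), D♭ (VII) — B♭ minor is indeed v.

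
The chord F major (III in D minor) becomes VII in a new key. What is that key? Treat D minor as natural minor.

The numeral VII denotes a major triad on scale degree 7. With F on degree 7, the tonic of the new key is G.
Degree 7 carries a major triad in natural-minor keys, so the destination is G minor.
Check: the diatonic triads of G minor (natural minor) are Gm (i), Adim (ii°), Bb (III), Cm (iv), Dm (v), Eb (VI), F (VII) — F major is indeed VII.

G minor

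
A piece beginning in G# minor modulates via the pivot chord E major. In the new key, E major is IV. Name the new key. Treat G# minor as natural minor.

The numeral IV denotes a major triad on scale degree 4. With E on degree 4, the tonic of the new key is B.
Degree 4 carries a major triad in major keys, so the destination is B major.
Check: the diatonic triads of B major are B (I), C#m (ii), D#m (iii), E (IV), F# (V), G#m (vi), A#dim (vii°) — E major is indeed IV.

B major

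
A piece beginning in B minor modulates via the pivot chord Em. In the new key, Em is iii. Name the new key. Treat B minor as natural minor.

The numeral iii denotes a minor triad on scale degree 3. With E on degree 3, the tonic of the new key is C.
Degree 3 carries a minor triad in major keys, so the destination is C major.
Check: the diatonic triads of C major are C (I), Dm (ii), Em (iii), F (IV), G (V), Am (vi), Bdim (vii°) — Em is indeed iii.

C major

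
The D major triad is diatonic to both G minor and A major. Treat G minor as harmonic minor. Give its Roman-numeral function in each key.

The scale of G minor (harmonic minor) is G A Bb C D Eb F#; D is degree 5, and the triad built there (D-F#-A) is major, so it is V.
The scale of A major is A B C# D E F# G#; D is degree 4, and the triad built there (D-F#-A) is major, so it is IV.

V in G minor; IV in A major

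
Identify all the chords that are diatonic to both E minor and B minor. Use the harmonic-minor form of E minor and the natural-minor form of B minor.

Em

Triads in E minor (harmonic minor): Em (i), F#dim (ii°), Gaug (III+), Am (iv), B (V), C (VI), D#dim (vii°).
Triads in B minor (natural minor): Bm (i), C#dim (ii°), D (III), Em (iv), F#m (v), G (VI), A (VII).
Shared triads with their functions: Em (i in E minor, iv in B minor).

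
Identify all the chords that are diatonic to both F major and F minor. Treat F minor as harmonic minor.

C, Edim

Triads in F major: F (I), Gm (ii), Am (iii), Bb (IV), C (V), Dm (vi), Edim (vii°).
Triads in F minor (harmonic minor): Fm (i), Gdim (ii°), Abaug (III+), Bbm (iv), C (V), Db (VI), Edim (vii°).
Shared triads with their functions: C (V in F major, V in F minor); Edim (vii° in F major, vii° in F minor).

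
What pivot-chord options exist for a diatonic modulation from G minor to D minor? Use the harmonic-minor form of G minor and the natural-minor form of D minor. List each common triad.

Gm

Triads in G minor (harmonic minor): Gm (i), Adim (ii°), Bbaug (III+), Cm (iv), D (V), Eb (VI), F#dim (vii°).
Triads in D minor (natural minor): Dm (i), Edim (ii°), F (III), Gm (iv), Am (v), Bb (VI), C (VII).
Shared triads with their functions: Gm (i in G minor, iv in D minor).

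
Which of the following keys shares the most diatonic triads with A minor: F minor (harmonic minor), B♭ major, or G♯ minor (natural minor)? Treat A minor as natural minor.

Triads of A minor (natural minor): A minor (i), B diminished (ii°), C major (III), D minor (iv), E minor (v), F major (VI), G major (VII).
F minor (harmonic minor) shares 1: C.
B♭ major shares 2: Dm, F.
G♯ minor (natural minor) shares 0: none.
The most common triads (2) are shared with B♭ major.

B♭ major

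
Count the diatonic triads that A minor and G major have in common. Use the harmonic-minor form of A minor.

Diatonic triads of A minor (harmonic minor): Am (i), Bdim (ii°), Caug (III+), Dm (iv), E (V), F (VI), G#dim (vii°).
Diatonic triads of G major: G (I), Am (ii), Bm (iii), C (IV), D (V), Em (vi), F#dim (vii°).
Matching root and quality in both lists: Am.
That gives 1 common triad.

1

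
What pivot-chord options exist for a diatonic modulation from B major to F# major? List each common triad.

Triads in B major: B major (I), C# minor (ii), D# minor (iii), E major (IV), F# major (V), G# minor (vi), A# diminished (vii°).
Triads in F# major: F# major (I), G# minor (ii), A# minor (iii), B major (IV), C# major (V), D# minor (vi), E# diminished (vii°).
Shared triads with their functions: B major (I in B major, IV in F# major); D# minor (iii in B major, vi in F# major); F# major (V in B major, I in F# major); G# minor (vi in B major, ii in F# major).

B, D#m, F#, G#m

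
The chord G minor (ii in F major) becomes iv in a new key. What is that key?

D minor

The numeral iv denotes a minor triad on scale degree 4. With G on degree 4, the tonic of the new key is D.
Degree 4 carries a minor triad in minor keys, so the destination is D minor.
Check: the diatonic triads of D minor (natural minor) are Dm (i), Edim (ii°), F (III), Gm (iv), Am (v), Bb (VI), C (VII) — G minor is indeed iv.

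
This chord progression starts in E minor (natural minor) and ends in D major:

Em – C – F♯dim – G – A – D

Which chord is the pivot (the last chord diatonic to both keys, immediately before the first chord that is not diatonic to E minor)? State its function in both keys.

G — III in E minor, IV in D major

Chords diatonic to E minor: Em, F♯dim, G, Am, Bm, C, D.
Reading the progression, the first chord not in that set is A, so the modulation leaves E minor there.
The chord immediately before A is G, which is diatonic to both keys: III in E minor and IV in D major.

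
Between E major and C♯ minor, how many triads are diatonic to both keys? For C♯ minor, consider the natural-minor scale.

Diatonic triads of E major: E (I), F♯m (ii), G♯m (iii), A (IV), B (V), C♯m (vi), D♯dim (vii°).
Diatonic triads of C♯ minor (natural minor): C♯m (i), D♯dim (ii°), E (III), F♯m (iv), G♯m (v), A (VI), B (VII).
Matching root and quality in both lists: E, F♯m, G♯m, A, B, C♯m, D♯dim.
That gives 7 common triads.

7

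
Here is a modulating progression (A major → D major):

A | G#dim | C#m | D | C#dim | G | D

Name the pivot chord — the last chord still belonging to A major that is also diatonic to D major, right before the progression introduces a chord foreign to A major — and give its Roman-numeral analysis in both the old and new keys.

D — IV in A major, I in D major

Chords diatonic to A major: A, Bm, C#m, D, E, F#m, G#dim.
Reading the progression, the first chord not in that set is C#dim, so the modulation leaves A major there.
The chord immediately before C#dim is D, which is diatonic to both keys: IV in A major and I in D major.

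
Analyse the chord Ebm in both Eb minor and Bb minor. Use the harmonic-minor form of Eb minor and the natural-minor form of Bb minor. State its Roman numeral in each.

i in Eb minor; iv in Bb minor

The scale of Eb minor (harmonic minor) is Eb F Gb Ab Bb Cb D; Eb is degree 1, and the triad built there (Eb-Gb-Bb) is minor, so it is i.
The scale of Bb minor (natural minor) is Bb C Db Eb F Gb Ab; Eb is degree 4, and the triad built there (Eb-Gb-Bb) is minor, so it is iv.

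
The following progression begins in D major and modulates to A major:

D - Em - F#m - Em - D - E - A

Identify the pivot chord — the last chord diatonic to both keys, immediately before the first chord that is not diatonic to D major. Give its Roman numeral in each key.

D — I in D major, IV in A major

Chords diatonic to D major: D, Em, F#m, G, A, Bm, C#dim.
Reading the progression, the first chord not in that set is E, so the modulation leaves D major there.
The chord immediately before E is D, which is diatonic to both keys: I in D major and IV in A major.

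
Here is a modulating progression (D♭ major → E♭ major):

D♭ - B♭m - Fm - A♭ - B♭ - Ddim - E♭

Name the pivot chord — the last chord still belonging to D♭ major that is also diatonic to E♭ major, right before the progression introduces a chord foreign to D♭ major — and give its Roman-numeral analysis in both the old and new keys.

Chords diatonic to D♭ major: D♭, E♭m, Fm, G♭, A♭, B♭m, Cdim.
Reading the progression, the first chord not in that set is B♭, so the modulation leaves D♭ major there.
The chord immediately before B♭ is A♭, which is diatonic to both keys: V in D♭ major and IV in E♭ major.

A♭ — V in D♭ major, IV in E♭ major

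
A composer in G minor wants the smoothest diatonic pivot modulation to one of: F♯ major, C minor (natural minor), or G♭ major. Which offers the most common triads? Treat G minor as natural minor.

C minor

Triads of G minor (natural minor): Gm (i), Adim (ii°), B♭ (III), Cm (iv), Dm (v), E♭ (VI), F (VII).
F♯ major shares 0: none.
C minor (natural minor) shares 4: Gm, B♭, Cm, E♭.
G♭ major shares 0: none.
The most common triads (4) are shared with C minor.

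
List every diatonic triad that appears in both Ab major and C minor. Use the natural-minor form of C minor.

Triads in Ab major: Ab major (I), Bb minor (ii), C minor (iii), Db major (IV), Eb major (V), F minor (vi), G diminished (vii°).
Triads in C minor (natural minor): C minor (i), D diminished (ii°), Eb major (III), F minor (iv), G minor (v), Ab major (VI), Bb major (VII).
Shared triads with their functions: Ab major (I in Ab major, VI in C minor); C minor (iii in Ab major, i in C minor); Eb major (V in Ab major, III in C minor); F minor (vi in Ab major, iv in C minor).

Ab, Cm, Eb, Fm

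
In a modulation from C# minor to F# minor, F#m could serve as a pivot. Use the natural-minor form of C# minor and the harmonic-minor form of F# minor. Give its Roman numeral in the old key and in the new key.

iv in C# minor; i in F# minor

The scale of C# minor (natural minor) is C# D# E F# G# A B; F# is degree 4, and the triad built there (F#-A-C#) is minor, so it is iv.
The scale of F# minor (harmonic minor) is F# G# A B C# D E#; F# is degree 1, and the triad built there (F#-A-C#) is minor, so it is i.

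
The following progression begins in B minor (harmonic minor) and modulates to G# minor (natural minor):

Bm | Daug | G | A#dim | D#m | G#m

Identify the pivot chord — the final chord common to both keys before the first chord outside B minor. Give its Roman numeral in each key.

A#dim — vii° in B minor, ii° in G# minor

Chords diatonic to B minor: Bm, C#dim, Daug, Em, F#, G, A#dim.
Reading the progression, the first chord not in that set is D#m, so the modulation leaves B minor there.
The chord immediately before D#m is A#dim, which is diatonic to both keys: vii° in B minor and ii° in G# minor.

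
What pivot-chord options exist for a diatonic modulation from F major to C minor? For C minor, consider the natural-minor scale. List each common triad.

Gm, Bb

Triads in F major: F major (I), G minor (ii), A minor (iii), Bb major (IV), C major (V), D minor (vi), E diminished (vii°).
Triads in C minor (natural minor): C minor (i), D diminished (ii°), Eb major (III), F minor (iv), G minor (v), Ab major (VI), Bb major (VII).
Shared triads with their functions: G minor (ii in F major, v in C minor); Bb major (IV in F major, VII in C minor).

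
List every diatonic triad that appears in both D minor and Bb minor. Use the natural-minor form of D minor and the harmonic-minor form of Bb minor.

Triads in D minor (natural minor): D minor (i), E diminished (ii°), F major (III), G minor (iv), A minor (v), Bb major (VI), C major (VII).
Triads in Bb minor (harmonic minor): Bb minor (i), C diminished (ii°), Db augmented (III+), Eb minor (iv), F major (V), Gb major (VI), A diminished (vii°).
Shared triads with their functions: F major (III in D minor, V in Bb minor).

F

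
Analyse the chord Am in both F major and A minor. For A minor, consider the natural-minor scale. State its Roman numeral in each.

iii in F major; i in A minor

The scale of F major is F G A Bb C D E; A is degree 3, and the triad built there (A-C-E) is minor, so it is iii.
The scale of A minor (natural minor) is A B C D E F G; A is degree 1, and the triad built there (A-C-E) is minor, so it is i.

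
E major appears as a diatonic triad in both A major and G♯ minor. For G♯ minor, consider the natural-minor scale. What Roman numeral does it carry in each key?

V in A major; VI in G♯ minor

The scale of A major is A B C♯ D E F♯ G♯; E is degree 5, and the triad built there (E-G♯-B) is major, so it is V.
The scale of G♯ minor (natural minor) is G♯ A♯ B C♯ D♯ E F♯; E is degree 6, and the triad built there (E-G♯-B) is major, so it is VI.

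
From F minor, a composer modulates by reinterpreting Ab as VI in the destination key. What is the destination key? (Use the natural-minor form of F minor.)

The numeral VI denotes a major triad on scale degree 6. With Ab on degree 6, the tonic of the new key is C.
Degree 6 carries a major triad in minor keys, so the destination is C minor.
Check: the diatonic triads of C minor (natural minor) are Cm (i), Ddim (ii°), Eb (III), Fm (iv), Gm (v), Ab (VI), Bb (VII) — Ab is indeed VI.

C minor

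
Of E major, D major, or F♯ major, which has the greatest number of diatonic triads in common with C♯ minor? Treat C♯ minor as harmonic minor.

E major

Triads of C♯ minor (harmonic minor): C♯ minor (i), D♯ diminished (ii°), E augmented (III+), F♯ minor (iv), G♯ major (V), A major (VI), B♯ diminished (vii°).
E major shares 4: C♯m, D♯dim, F♯m, A.
D major shares 2: F♯m, A.
F♯ major shares 0: none.
The most common triads (4) are shared with E major.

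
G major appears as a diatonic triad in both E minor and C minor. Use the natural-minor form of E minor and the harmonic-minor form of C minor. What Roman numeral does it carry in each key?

III in E minor; V in C minor

The scale of E minor (natural minor) is E F# G A B C D; G is degree 3, and the triad built there (G-B-D) is major, so it is III.
The scale of C minor (harmonic minor) is C D Eb F G Ab B; G is degree 5, and the triad built there (G-B-D) is major, so it is V.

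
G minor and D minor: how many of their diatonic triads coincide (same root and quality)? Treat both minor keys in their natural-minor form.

Diatonic triads of G minor (natural minor): G minor (i), A diminished (ii°), Bb major (III), C minor (iv), D minor (v), Eb major (VI), F major (VII).
Diatonic triads of D minor (natural minor): D minor (i), E diminished (ii°), F major (III), G minor (iv), A minor (v), Bb major (VI), C major (VII).
Matching root and quality in both lists: G minor, Bb major, D minor, F major.
That gives 4 common triads.

4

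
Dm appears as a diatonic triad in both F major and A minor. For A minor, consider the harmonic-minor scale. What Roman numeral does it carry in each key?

vi in F major; iv in A minor

The scale of F major is F G A Bb C D E; D is degree 6, and the triad built there (D-F-A) is minor, so it is vi.
The scale of A minor (harmonic minor) is A B C D E F G#; D is degree 4, and the triad built there (D-F-A) is minor, so it is iv.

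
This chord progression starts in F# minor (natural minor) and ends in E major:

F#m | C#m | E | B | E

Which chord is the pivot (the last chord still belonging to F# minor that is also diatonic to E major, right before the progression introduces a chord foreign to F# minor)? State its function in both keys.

E — VII in F# minor, I in E major

Chords diatonic to F# minor: F#m, G#dim, A, Bm, C#m, D, E.
Reading the progression, the first chord not in that set is B, so the modulation leaves F# minor there.
The chord immediately before B is E, which is diatonic to both keys: VII in F# minor and I in E major.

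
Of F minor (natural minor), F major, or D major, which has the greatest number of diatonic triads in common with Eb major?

Triads of Eb major: Eb major (I), F minor (ii), G minor (iii), Ab major (IV), Bb major (V), C minor (vi), D diminished (vii°).
F minor (natural minor) shares 4: Eb, Fm, Ab, Cm.
F major shares 2: Gm, Bb.
D major shares 0: none.
The most common triads (4) are shared with F minor.

F minor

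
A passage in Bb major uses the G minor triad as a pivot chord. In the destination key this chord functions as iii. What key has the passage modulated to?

The numeral iii denotes a minor triad on scale degree 3. With G on degree 3, the tonic of the new key is Eb.
Degree 3 carries a minor triad in major keys, so the destination is Eb major.
Check: the diatonic triads of Eb major are Eb (I), Fm (ii), Gm (iii), Ab (IV), Bb (V), Cm (vi), Ddim (vii°) — G minor is indeed iii.

Eb major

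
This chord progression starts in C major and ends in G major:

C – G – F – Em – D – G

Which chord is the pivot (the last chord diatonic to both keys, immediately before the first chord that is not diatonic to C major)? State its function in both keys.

Em — iii in C major, vi in G major

Chords diatonic to C major: C, Dm, Em, F, G, Am, Bdim.
Reading the progression, the first chord not in that set is D, so the modulation leaves C major there.
The chord immediately before D is Em, which is diatonic to both keys: iii in C major and vi in G major.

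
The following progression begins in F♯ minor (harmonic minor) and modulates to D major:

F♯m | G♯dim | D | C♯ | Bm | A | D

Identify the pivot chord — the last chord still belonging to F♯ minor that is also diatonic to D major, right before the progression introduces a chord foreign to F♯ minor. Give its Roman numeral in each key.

Bm — iv in F♯ minor, vi in D major

Chords diatonic to F♯ minor: F♯m, G♯dim, Aaug, Bm, C♯, D, E♯dim.
Reading the progression, the first chord not in that set is A, so the modulation leaves F♯ minor there.
The chord immediately before A is Bm, which is diatonic to both keys: iv in F♯ minor and vi in D major.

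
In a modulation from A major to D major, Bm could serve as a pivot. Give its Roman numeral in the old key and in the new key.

ii in A major; vi in D major

The scale of A major is A B C# D E F# G#; B is degree 2, and the triad built there (B-D-F#) is minor, so it is ii.
The scale of D major is D E F# G A B C#; B is degree 6, and the triad built there (B-D-F#) is minor, so it is vi.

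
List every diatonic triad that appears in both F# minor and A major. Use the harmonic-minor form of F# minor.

F#m, G#dim, Bm, D

Triads in F# minor (harmonic minor): F#m (i), G#dim (ii°), Aaug (III+), Bm (iv), C# (V), D (VI), E#dim (vii°).
Triads in A major: A (I), Bm (ii), C#m (iii), D (IV), E (V), F#m (vi), G#dim (vii°).
Shared triads with their functions: F#m (i in F# minor, vi in A major); G#dim (ii° in F# minor, vii° in A major); Bm (iv in F# minor, ii in A major); D (VI in F# minor, IV in A major).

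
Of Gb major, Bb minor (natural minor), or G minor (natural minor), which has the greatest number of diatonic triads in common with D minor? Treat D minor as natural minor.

Triads of D minor (natural minor): D minor (i), E diminished (ii°), F major (III), G minor (iv), A minor (v), Bb major (VI), C major (VII).
Gb major shares 0: none.
Bb minor (natural minor) shares 0: none.
G minor (natural minor) shares 4: Dm, F, Gm, Bb.
The most common triads (4) are shared with G minor.

G minor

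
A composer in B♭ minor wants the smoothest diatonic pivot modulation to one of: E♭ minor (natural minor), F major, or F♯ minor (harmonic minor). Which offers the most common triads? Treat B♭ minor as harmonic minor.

E♭ minor

Triads of B♭ minor (harmonic minor): B♭m (i), Cdim (ii°), D♭aug (III+), E♭m (iv), F (V), G♭ (VI), Adim (vii°).
E♭ minor (natural minor) shares 3: B♭m, E♭m, G♭.
F major shares 1: F.
F♯ minor (harmonic minor) shares 0: none.
The most common triads (3) are shared with E♭ minor.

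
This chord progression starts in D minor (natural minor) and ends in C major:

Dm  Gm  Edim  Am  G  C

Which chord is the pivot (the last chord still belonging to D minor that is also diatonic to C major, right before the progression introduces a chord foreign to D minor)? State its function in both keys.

Chords diatonic to D minor: Dm, Edim, F, Gm, Am, Bb, C.
Reading the progression, the first chord not in that set is G, so the modulation leaves D minor there.
The chord immediately before G is Am, which is diatonic to both keys: v in D minor and vi in C major.

Am — v in D minor, vi in C major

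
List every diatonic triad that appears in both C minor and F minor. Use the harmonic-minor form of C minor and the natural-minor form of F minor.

Triads in C minor (harmonic minor): Cm (i), Ddim (ii°), Ebaug (III+), Fm (iv), G (V), Ab (VI), Bdim (vii°).
Triads in F minor (natural minor): Fm (i), Gdim (ii°), Ab (III), Bbm (iv), Cm (v), Db (VI), Eb (VII).
Shared triads with their functions: Cm (i in C minor, v in F minor); Fm (iv in C minor, i in F minor); Ab (VI in C minor, III in F minor).

Cm, Fm, Ab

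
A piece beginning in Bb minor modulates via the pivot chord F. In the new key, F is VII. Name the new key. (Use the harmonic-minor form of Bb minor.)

G minor

The numeral VII denotes a major triad on scale degree 7. With F on degree 7, the tonic of the new key is G.
Degree 7 carries a major triad in natural-minor keys, so the destination is G minor.
Check: the diatonic triads of G minor (natural minor) are Gm (i), Adim (ii°), Bb (III), Cm (iv), Dm (v), Eb (VI), F (VII) — F is indeed VII.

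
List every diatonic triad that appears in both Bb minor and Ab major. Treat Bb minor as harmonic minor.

Triads in Bb minor (harmonic minor): Bb minor (i), C diminished (ii°), Db augmented (III+), Eb minor (iv), F major (V), Gb major (VI), A diminished (vii°).
Triads in Ab major: Ab major (I), Bb minor (ii), C minor (iii), Db major (IV), Eb major (V), F minor (vi), G diminished (vii°).
Shared triads with their functions: Bb minor (i in Bb minor, ii in Ab major).

Bbm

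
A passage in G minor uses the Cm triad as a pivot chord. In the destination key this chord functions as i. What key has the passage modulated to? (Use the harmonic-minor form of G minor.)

C minor

The numeral i denotes a minor triad on scale degree 1. With C on degree 1, the tonic of the new key is C.
Degree 1 carries a minor triad in minor keys, so the destination is C minor.
Check: the diatonic triads of C minor (natural minor) are Cm (i), Ddim (ii°), Eb (III), Fm (iv), Gm (v), Ab (VI), Bb (VII) — Cm is indeed i.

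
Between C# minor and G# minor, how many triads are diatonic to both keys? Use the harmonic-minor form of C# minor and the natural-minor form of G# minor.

1

Diatonic triads of C# minor (harmonic minor): C# minor (i), D# diminished (ii°), E augmented (III+), F# minor (iv), G# major (V), A major (VI), B# diminished (vii°).
Diatonic triads of G# minor (natural minor): G# minor (i), A# diminished (ii°), B major (III), C# minor (iv), D# minor (v), E major (VI), F# major (VII).
Matching root and quality in both lists: C# minor.
That gives 1 common triad.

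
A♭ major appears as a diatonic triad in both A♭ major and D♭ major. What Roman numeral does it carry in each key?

The scale of A♭ major is A♭ B♭ C D♭ E♭ F G; A♭ is degree 1, and the triad built there (A♭-C-E♭) is major, so it is I.
The scale of D♭ major is D♭ E♭ F G♭ A♭ B♭ C; A♭ is degree 5, and the triad built there (A♭-C-E♭) is major, so it is V.

I in A♭ major; V in D♭ major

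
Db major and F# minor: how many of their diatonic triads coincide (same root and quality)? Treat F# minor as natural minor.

0

Diatonic triads of Db major: Db (I), Ebm (ii), Fm (iii), Gb (IV), Ab (V), Bbm (vi), Cdim (vii°).
Diatonic triads of F# minor (natural minor): F#m (i), G#dim (ii°), A (III), Bm (iv), C#m (v), D (VI), E (VII).
No triad has the same root and quality in both keys.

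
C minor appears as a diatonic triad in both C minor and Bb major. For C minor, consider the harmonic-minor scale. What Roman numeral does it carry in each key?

The scale of C minor (harmonic minor) is C D Eb F G Ab B; C is degree 1, and the triad built there (C-Eb-G) is minor, so it is i.
The scale of Bb major is Bb C D Eb F G A; C is degree 2, and the triad built there (C-Eb-G) is minor, so it is ii.

i in C minor; ii in Bb major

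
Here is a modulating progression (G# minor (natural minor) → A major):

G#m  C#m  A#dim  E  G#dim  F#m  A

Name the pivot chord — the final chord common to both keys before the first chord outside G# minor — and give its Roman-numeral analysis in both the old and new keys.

E — VI in G# minor, V in A major

Chords diatonic to G# minor: G#m, A#dim, B, C#m, D#m, E, F#.
Reading the progression, the first chord not in that set is G#dim, so the modulation leaves G# minor there.
The chord immediately before G#dim is E, which is diatonic to both keys: VI in G# minor and V in A major.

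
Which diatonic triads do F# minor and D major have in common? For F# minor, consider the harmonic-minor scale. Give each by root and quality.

Triads in F# minor (harmonic minor): F#m (i), G#dim (ii°), Aaug (III+), Bm (iv), C# (V), D (VI), E#dim (vii°).
Triads in D major: D (I), Em (ii), F#m (iii), G (IV), A (V), Bm (vi), C#dim (vii°).
Shared triads with their functions: F#m (i in F# minor, iii in D major); Bm (iv in F# minor, vi in D major); D (VI in F# minor, I in D major).

F#m, Bm, D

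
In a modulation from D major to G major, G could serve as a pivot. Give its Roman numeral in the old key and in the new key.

The scale of D major is D E F# G A B C#; G is degree 4, and the triad built there (G-B-D) is major, so it is IV.
The scale of G major is G A B C D E F#; G is degree 1, and the triad built there (G-B-D) is major, so it is I.

IV in D major; I in G major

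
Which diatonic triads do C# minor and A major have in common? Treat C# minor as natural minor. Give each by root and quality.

Triads in C# minor (natural minor): C#m (i), D#dim (ii°), E (III), F#m (iv), G#m (v), A (VI), B (VII).
Triads in A major: A (I), Bm (ii), C#m (iii), D (IV), E (V), F#m (vi), G#dim (vii°).
Shared triads with their functions: C#m (i in C# minor, iii in A major); E (III in C# minor, V in A major); F#m (iv in C# minor, vi in A major); A (VI in C# minor, I in A major).

C#m, E, F#m, A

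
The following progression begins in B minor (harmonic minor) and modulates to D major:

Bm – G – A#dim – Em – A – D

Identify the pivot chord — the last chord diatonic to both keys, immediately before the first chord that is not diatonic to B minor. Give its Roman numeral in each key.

Em — iv in B minor, ii in D major

Chords diatonic to B minor: Bm, C#dim, Daug, Em, F#, G, A#dim.
Reading the progression, the first chord not in that set is A, so the modulation leaves B minor there.
The chord immediately before A is Em, which is diatonic to both keys: iv in B minor and ii in D major.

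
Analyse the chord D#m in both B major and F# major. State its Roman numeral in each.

iii in B major; vi in F# major

The scale of B major is B C# D# E F# G# A#; D# is degree 3, and the triad built there (D#-F#-A#) is minor, so it is iii.
The scale of F# major is F# G# A# B C# D# E#; D# is degree 6, and the triad built there (D#-F#-A#) is minor, so it is vi.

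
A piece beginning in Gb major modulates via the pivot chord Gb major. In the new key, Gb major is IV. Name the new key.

Db major

The numeral IV denotes a major triad on scale degree 4. With Gb on degree 4, the tonic of the new key is Db.
Degree 4 carries a major triad in major keys, so the destination is Db major.
Check: the diatonic triads of Db major are Db (I), Ebm (ii), Fm (iii), Gb (IV), Ab (V), Bbm (vi), Cdim (vii°) — Gb major is indeed IV.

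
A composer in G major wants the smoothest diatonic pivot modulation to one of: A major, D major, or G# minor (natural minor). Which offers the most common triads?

Triads of G major: G major (I), A minor (ii), B minor (iii), C major (IV), D major (V), E minor (vi), F# diminished (vii°).
A major shares 2: Bm, D.
D major shares 4: G, Bm, D, Em.
G# minor (natural minor) shares 0: none.
The most common triads (4) are shared with D major.

D major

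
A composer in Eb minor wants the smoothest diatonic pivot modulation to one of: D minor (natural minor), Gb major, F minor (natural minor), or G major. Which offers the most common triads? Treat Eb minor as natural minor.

Triads of Eb minor (natural minor): Ebm (i), Fdim (ii°), Gb (III), Abm (iv), Bbm (v), Cb (VI), Db (VII).
D minor (natural minor) shares 0: none.
Gb major shares 7: Ebm, Fdim, Gb, Abm, Bbm, Cb, Db.
F minor (natural minor) shares 2: Bbm, Db.
G major shares 0: none.
The most common triads (7) are shared with Gb major.

Gb major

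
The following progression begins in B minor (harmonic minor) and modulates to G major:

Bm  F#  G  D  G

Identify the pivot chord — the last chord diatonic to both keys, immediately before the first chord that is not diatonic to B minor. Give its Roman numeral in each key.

G — VI in B minor, I in G major

Chords diatonic to B minor: Bm, C#dim, Daug, Em, F#, G, A#dim.
Reading the progression, the first chord not in that set is D, so the modulation leaves B minor there.
The chord immediately before D is G, which is diatonic to both keys: VI in B minor and I in G major.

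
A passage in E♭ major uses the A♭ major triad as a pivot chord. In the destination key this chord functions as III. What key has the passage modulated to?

The numeral III denotes a major triad on scale degree 3. With A♭ on degree 3, the tonic of the new key is F.
Degree 3 carries a major triad in natural-minor keys, so the destination is F minor.
Check: the diatonic triads of F minor (natural minor) are Fm (i), Gdim (ii°), A♭ (III), B♭m (iv), Cm (v), D♭ (VI), E♭ (VII) — A♭ major is indeed III.

F minor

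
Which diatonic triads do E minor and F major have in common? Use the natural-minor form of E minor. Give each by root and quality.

Triads in E minor (natural minor): Em (i), F#dim (ii°), G (III), Am (iv), Bm (v), C (VI), D (VII).
Triads in F major: F (I), Gm (ii), Am (iii), Bb (IV), C (V), Dm (vi), Edim (vii°).
Shared triads with their functions: Am (iv in E minor, iii in F major); C (VI in E minor, V in F major).

Am, C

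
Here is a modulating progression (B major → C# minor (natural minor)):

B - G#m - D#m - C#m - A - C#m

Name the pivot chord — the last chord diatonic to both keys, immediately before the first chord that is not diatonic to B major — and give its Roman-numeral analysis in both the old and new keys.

Chords diatonic to B major: B, C#m, D#m, E, F#, G#m, A#dim.
Reading the progression, the first chord not in that set is A, so the modulation leaves B major there.
The chord immediately before A is C#m, which is diatonic to both keys: ii in B major and i in C# minor.

C#m — ii in B major, i in C# minor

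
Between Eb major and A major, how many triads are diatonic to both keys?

Diatonic triads of Eb major: Eb (I), Fm (ii), Gm (iii), Ab (IV), Bb (V), Cm (vi), Ddim (vii°).
Diatonic triads of A major: A (I), Bm (ii), C#m (iii), D (IV), E (V), F#m (vi), G#dim (vii°).
No triad has the same root and quality in both keys.

0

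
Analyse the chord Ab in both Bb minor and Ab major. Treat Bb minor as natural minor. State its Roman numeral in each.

The scale of Bb minor (natural minor) is Bb C Db Eb F Gb Ab; Ab is degree 7, and the triad built there (Ab-C-Eb) is major, so it is VII.
The scale of Ab major is Ab Bb C Db Eb F G; Ab is degree 1, and the triad built there (Ab-C-Eb) is major, so it is I.

VII in Bb minor; I in Ab major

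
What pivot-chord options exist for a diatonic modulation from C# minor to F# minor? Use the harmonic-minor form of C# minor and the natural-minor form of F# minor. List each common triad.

Triads in C# minor (harmonic minor): C#m (i), D#dim (ii°), Eaug (III+), F#m (iv), G# (V), A (VI), B#dim (vii°).
Triads in F# minor (natural minor): F#m (i), G#dim (ii°), A (III), Bm (iv), C#m (v), D (VI), E (VII).
Shared triads with their functions: C#m (i in C# minor, v in F# minor); F#m (iv in C# minor, i in F# minor); A (VI in C# minor, III in F# minor).

C#m, F#m, A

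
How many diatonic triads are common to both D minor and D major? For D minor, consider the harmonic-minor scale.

Diatonic triads of D minor (harmonic minor): Dm (i), Edim (ii°), Faug (III+), Gm (iv), A (V), Bb (VI), C#dim (vii°).
Diatonic triads of D major: D (I), Em (ii), F#m (iii), G (IV), A (V), Bm (vi), C#dim (vii°).
Matching root and quality in both lists: A, C#dim.
That gives 2 common triads.

2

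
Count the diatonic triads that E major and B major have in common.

4

Diatonic triads of E major: E major (I), F♯ minor (ii), G♯ minor (iii), A major (IV), B major (V), C♯ minor (vi), D♯ diminished (vii°).
Diatonic triads of B major: B major (I), C♯ minor (ii), D♯ minor (iii), E major (IV), F♯ major (V), G♯ minor (vi), A♯ diminished (vii°).
Matching root and quality in both lists: E major, G♯ minor, B major, C♯ minor.
That gives 4 common triads.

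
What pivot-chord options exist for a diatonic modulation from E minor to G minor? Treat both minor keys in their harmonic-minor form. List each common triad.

Triads in E minor (harmonic minor): Em (i), F#dim (ii°), Gaug (III+), Am (iv), B (V), C (VI), D#dim (vii°).
Triads in G minor (harmonic minor): Gm (i), Adim (ii°), Bbaug (III+), Cm (iv), D (V), Eb (VI), F#dim (vii°).
Shared triads with their functions: F#dim (ii° in E minor, vii° in G minor).

F#dim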